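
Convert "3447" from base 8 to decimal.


Input: "3447" in base 8
Positional expansion:
  Digit '3' (value 3) x 8^3 = 1536
  Digit '4' (value 4) x 8^2 = 256
  Digit '4' (value 4) x 8^1 = 32
  Digit '7' (value 7) x 8^0 = 7
Sum = 1831

1831


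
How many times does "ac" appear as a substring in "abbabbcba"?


Searching for "ac" in "abbabbcba"
Scanning each position:
  Position 0: "ab" => no
  Position 1: "bb" => no
  Position 2: "ba" => no
  Position 3: "ab" => no
  Position 4: "bb" => no
  Position 5: "bc" => no
  Position 6: "cb" => no
  Position 7: "ba" => no
Total occurrences: 0

0


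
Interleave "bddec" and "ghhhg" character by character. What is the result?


Interleaving "bddec" and "ghhhg":
  Position 0: 'b' from first, 'g' from second => "bg"
  Position 1: 'd' from first, 'h' from second => "dh"
  Position 2: 'd' from first, 'h' from second => "dh"
  Position 3: 'e' from first, 'h' from second => "eh"
  Position 4: 'c' from first, 'g' from second => "cg"
Result: bgdhdhehcg

bgdhdhehcg


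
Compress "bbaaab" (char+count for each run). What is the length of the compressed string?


Input: bbaaab
Runs:
  'b' x 2 => "b2"
  'a' x 3 => "a3"
  'b' x 1 => "b1"
Compressed: "b2a3b1"
Compressed length: 6

6


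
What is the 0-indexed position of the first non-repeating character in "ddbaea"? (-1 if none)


Input: ddbaea
Character frequencies:
  'a': 2
  'b': 1
  'd': 2
  'e': 1
Scanning left to right for freq == 1:
  Position 0 ('d'): freq=2, skip
  Position 1 ('d'): freq=2, skip
  Position 2 ('b'): unique! => answer = 2

2


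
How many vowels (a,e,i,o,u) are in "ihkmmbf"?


Input: ihkmmbf
Checking each character:
  'i' at position 0: vowel (running total: 1)
  'h' at position 1: consonant
  'k' at position 2: consonant
  'm' at position 3: consonant
  'm' at position 4: consonant
  'b' at position 5: consonant
  'f' at position 6: consonant
Total vowels: 1

1


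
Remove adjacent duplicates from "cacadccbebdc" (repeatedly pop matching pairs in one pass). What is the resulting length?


Input: cacadccbebdc
Stack-based adjacent duplicate removal:
  Read 'c': push. Stack: c
  Read 'a': push. Stack: ca
  Read 'c': push. Stack: cac
  Read 'a': push. Stack: caca
  Read 'd': push. Stack: cacad
  Read 'c': push. Stack: cacadc
  Read 'c': matches stack top 'c' => pop. Stack: cacad
  Read 'b': push. Stack: cacadb
  Read 'e': push. Stack: cacadbe
  Read 'b': push. Stack: cacadbeb
  Read 'd': push. Stack: cacadbebd
  Read 'c': push. Stack: cacadbebdc
Final stack: "cacadbebdc" (length 10)

10


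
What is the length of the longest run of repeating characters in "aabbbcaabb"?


Input: "aabbbcaabb"
Scanning for longest run:
  Position 1 ('a'): continues run of 'a', length=2
  Position 2 ('b'): new char, reset run to 1
  Position 3 ('b'): continues run of 'b', length=2
  Position 4 ('b'): continues run of 'b', length=3
  Position 5 ('c'): new char, reset run to 1
  Position 6 ('a'): new char, reset run to 1
  Position 7 ('a'): continues run of 'a', length=2
  Position 8 ('b'): new char, reset run to 1
  Position 9 ('b'): continues run of 'b', length=2
Longest run: 'b' with length 3

3


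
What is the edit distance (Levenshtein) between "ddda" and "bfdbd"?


Computing edit distance: "ddda" -> "bfdbd"
DP table:
           b    f    d    b    d
      0    1    2    3    4    5
  d   1    1    2    2    3    4
  d   2    2    2    2    3    3
  d   3    3    3    2    3    3
  a   4    4    4    3    3    4
Edit distance = dp[4][5] = 4

4


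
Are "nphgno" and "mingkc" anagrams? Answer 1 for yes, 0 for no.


Strings: "nphgno", "mingkc"
Sorted first:  ghnnop
Sorted second: cgikmn
Differ at position 0: 'g' vs 'c' => not anagrams

0


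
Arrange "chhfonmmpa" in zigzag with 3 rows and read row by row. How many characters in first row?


Zigzag "chhfonmmpa" into 3 rows:
Placing characters:
  'c' => row 0
  'h' => row 1
  'h' => row 2
  'f' => row 1
  'o' => row 0
  'n' => row 1
  'm' => row 2
  'm' => row 1
  'p' => row 0
  'a' => row 1
Rows:
  Row 0: "cop"
  Row 1: "hfnma"
  Row 2: "hm"
First row length: 3

3


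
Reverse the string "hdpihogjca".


Input: hdpihogjca
Reading characters right to left:
  Position 9: 'a'
  Position 8: 'c'
  Position 7: 'j'
  Position 6: 'g'
  Position 5: 'o'
  Position 4: 'h'
  Position 3: 'i'
  Position 2: 'p'
  Position 1: 'd'
  Position 0: 'h'
Reversed: acjgohipdh

acjgohipdh


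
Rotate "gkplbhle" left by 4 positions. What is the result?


Input: "gkplbhle", rotate left by 4
First 4 characters: "gkpl"
Remaining characters: "bhle"
Concatenate remaining + first: "bhle" + "gkpl" = "bhlegkpl"

bhlegkpl


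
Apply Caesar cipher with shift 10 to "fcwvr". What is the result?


Caesar cipher: shift "fcwvr" by 10
  'f' (pos 5) + 10 = pos 15 = 'p'
  'c' (pos 2) + 10 = pos 12 = 'm'
  'w' (pos 22) + 10 = pos 6 = 'g'
  'v' (pos 21) + 10 = pos 5 = 'f'
  'r' (pos 17) + 10 = pos 1 = 'b'
Result: pmgfb

pmgfb


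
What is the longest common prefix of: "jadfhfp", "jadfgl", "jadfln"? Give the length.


Words: jadfhfp, jadfgl, jadfln
  Position 0: all 'j' => match
  Position 1: all 'a' => match
  Position 2: all 'd' => match
  Position 3: all 'f' => match
  Position 4: ('h', 'g', 'l') => mismatch, stop
LCP = "jadf" (length 4)

4


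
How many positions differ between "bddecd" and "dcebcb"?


Comparing "bddecd" and "dcebcb" position by position:
  Position 0: 'b' vs 'd' => DIFFER
  Position 1: 'd' vs 'c' => DIFFER
  Position 2: 'd' vs 'e' => DIFFER
  Position 3: 'e' vs 'b' => DIFFER
  Position 4: 'c' vs 'c' => same
  Position 5: 'd' vs 'b' => DIFFER
Positions that differ: 5

5


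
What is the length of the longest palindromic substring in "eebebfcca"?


Input: "eebebfcca"
Checking substrings for palindromes:
  [1:4] "ebe" (len 3) => palindrome
  [2:5] "beb" (len 3) => palindrome
  [0:2] "ee" (len 2) => palindrome
  [6:8] "cc" (len 2) => palindrome
Longest palindromic substring: "ebe" with length 3

3


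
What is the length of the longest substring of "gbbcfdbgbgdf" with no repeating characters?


Input: "gbbcfdbgbgdf"
Sliding window (track last position of each char):
  Position 0 ('g'): window [0,0] length 1 -- new best
  Position 1 ('b'): window [0,1] length 2 -- new best
  Position 2 ('b'): repeat (last at 1), move window start to 2
  Position 2 ('b'): window [2,2] length 1
  Position 3 ('c'): window [2,3] length 2
  Position 4 ('f'): window [2,4] length 3 -- new best
  Position 5 ('d'): window [2,5] length 4 -- new best
  Position 6 ('b'): repeat (last at 2), move window start to 3
  Position 6 ('b'): window [3,6] length 4
  Position 7 ('g'): window [3,7] length 5 -- new best
  Position 8 ('b'): repeat (last at 6), move window start to 7
  Position 8 ('b'): window [7,8] length 2
  Position 9 ('g'): repeat (last at 7), move window start to 8
  Position 9 ('g'): window [8,9] length 2
  Position 10 ('d'): window [8,10] length 3
  Position 11 ('f'): window [8,11] length 4
Longest substring with no repeats: "cfdbg" with length 5

5


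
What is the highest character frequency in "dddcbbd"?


Input: dddcbbd
Character counts:
  'b': 2
  'c': 1
  'd': 4
Maximum frequency: 4

4


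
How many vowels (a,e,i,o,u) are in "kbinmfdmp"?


Input: kbinmfdmp
Checking each character:
  'k' at position 0: consonant
  'b' at position 1: consonant
  'i' at position 2: vowel (running total: 1)
  'n' at position 3: consonant
  'm' at position 4: consonant
  'f' at position 5: consonant
  'd' at position 6: consonant
  'm' at position 7: consonant
  'p' at position 8: consonant
Total vowels: 1

1


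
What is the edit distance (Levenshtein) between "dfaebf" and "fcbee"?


Computing edit distance: "dfaebf" -> "fcbee"
DP table:
           f    c    b    e    e
      0    1    2    3    4    5
  d   1    1    2    3    4    5
  f   2    1    2    3    4    5
  a   3    2    2    3    4    5
  e   4    3    3    3    3    4
  b   5    4    4    3    4    4
  f   6    5    5    4    4    5
Edit distance = dp[6][5] = 5

5


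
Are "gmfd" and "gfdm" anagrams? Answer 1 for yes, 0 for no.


Strings: "gmfd", "gfdm"
Sorted first:  dfgm
Sorted second: dfgm
Sorted forms match => anagrams

1


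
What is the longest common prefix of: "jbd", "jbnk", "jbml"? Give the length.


Words: jbd, jbnk, jbml
  Position 0: all 'j' => match
  Position 1: all 'b' => match
  Position 2: ('d', 'n', 'm') => mismatch, stop
LCP = "jb" (length 2)

2


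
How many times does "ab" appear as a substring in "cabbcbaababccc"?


Searching for "ab" in "cabbcbaababccc"
Scanning each position:
  Position 0: "ca" => no
  Position 1: "ab" => MATCH
  Position 2: "bb" => no
  Position 3: "bc" => no
  Position 4: "cb" => no
  Position 5: "ba" => no
  Position 6: "aa" => no
  Position 7: "ab" => MATCH
  Position 8: "ba" => no
  Position 9: "ab" => MATCH
  Position 10: "bc" => no
  Position 11: "cc" => no
  Position 12: "cc" => no
Total occurrences: 3

3


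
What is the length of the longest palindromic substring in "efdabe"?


Input: "efdabe"
Checking substrings for palindromes:
  No multi-char palindromic substrings found
Longest palindromic substring: "e" with length 1

1


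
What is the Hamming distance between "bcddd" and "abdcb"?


Comparing "bcddd" and "abdcb" position by position:
  Position 0: 'b' vs 'a' => differ
  Position 1: 'c' vs 'b' => differ
  Position 2: 'd' vs 'd' => same
  Position 3: 'd' vs 'c' => differ
  Position 4: 'd' vs 'b' => differ
Total differences (Hamming distance): 4

4


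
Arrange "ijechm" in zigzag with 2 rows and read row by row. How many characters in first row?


Zigzag "ijechm" into 2 rows:
Placing characters:
  'i' => row 0
  'j' => row 1
  'e' => row 0
  'c' => row 1
  'h' => row 0
  'm' => row 1
Rows:
  Row 0: "ieh"
  Row 1: "jcm"
First row length: 3

3


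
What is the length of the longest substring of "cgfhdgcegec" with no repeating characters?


Input: "cgfhdgcegec"
Sliding window (track last position of each char):
  Position 0 ('c'): window [0,0] length 1 -- new best
  Position 1 ('g'): window [0,1] length 2 -- new best
  Position 2 ('f'): window [0,2] length 3 -- new best
  Position 3 ('h'): window [0,3] length 4 -- new best
  Position 4 ('d'): window [0,4] length 5 -- new best
  Position 5 ('g'): repeat (last at 1), move window start to 2
  Position 5 ('g'): window [2,5] length 4
  Position 6 ('c'): window [2,6] length 5
  Position 7 ('e'): window [2,7] length 6 -- new best
  Position 8 ('g'): repeat (last at 5), move window start to 6
  Position 8 ('g'): window [6,8] length 3
  Position 9 ('e'): repeat (last at 7), move window start to 8
  Position 9 ('e'): window [8,9] length 2
  Position 10 ('c'): window [8,10] length 3
Longest substring with no repeats: "fhdgce" with length 6

6


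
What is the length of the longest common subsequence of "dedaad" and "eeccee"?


LCS of "dedaad" and "eeccee"
DP table:
           e    e    c    c    e    e
      0    0    0    0    0    0    0
  d   0    0    0    0    0    0    0
  e   0    1    1    1    1    1    1
  d   0    1    1    1    1    1    1
  a   0    1    1    1    1    1    1
  a   0    1    1    1    1    1    1
  d   0    1    1    1    1    1    1
LCS length = dp[6][6] = 1

1


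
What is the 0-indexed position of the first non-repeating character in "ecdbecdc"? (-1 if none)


Input: ecdbecdc
Character frequencies:
  'b': 1
  'c': 3
  'd': 2
  'e': 2
Scanning left to right for freq == 1:
  Position 0 ('e'): freq=2, skip
  Position 1 ('c'): freq=3, skip
  Position 2 ('d'): freq=2, skip
  Position 3 ('b'): unique! => answer = 3

3


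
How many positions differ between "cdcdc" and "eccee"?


Comparing "cdcdc" and "eccee" position by position:
  Position 0: 'c' vs 'e' => DIFFER
  Position 1: 'd' vs 'c' => DIFFER
  Position 2: 'c' vs 'c' => same
  Position 3: 'd' vs 'e' => DIFFER
  Position 4: 'c' vs 'e' => DIFFER
Positions that differ: 4

4


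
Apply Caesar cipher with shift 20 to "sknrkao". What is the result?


Caesar cipher: shift "sknrkao" by 20
  's' (pos 18) + 20 = pos 12 = 'm'
  'k' (pos 10) + 20 = pos 4 = 'e'
  'n' (pos 13) + 20 = pos 7 = 'h'
  'r' (pos 17) + 20 = pos 11 = 'l'
  'k' (pos 10) + 20 = pos 4 = 'e'
  'a' (pos 0) + 20 = pos 20 = 'u'
  'o' (pos 14) + 20 = pos 8 = 'i'
Result: mehleui

mehleui


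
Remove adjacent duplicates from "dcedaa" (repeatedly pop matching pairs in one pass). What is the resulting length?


Input: dcedaa
Stack-based adjacent duplicate removal:
  Read 'd': push. Stack: d
  Read 'c': push. Stack: dc
  Read 'e': push. Stack: dce
  Read 'd': push. Stack: dced
  Read 'a': push. Stack: dceda
  Read 'a': matches stack top 'a' => pop. Stack: dced
Final stack: "dced" (length 4)

4


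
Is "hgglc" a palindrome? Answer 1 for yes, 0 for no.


Input: hgglc
Reversed: clggh
  Compare pos 0 ('h') with pos 4 ('c'): MISMATCH
  Compare pos 1 ('g') with pos 3 ('l'): MISMATCH
Result: not a palindrome

0


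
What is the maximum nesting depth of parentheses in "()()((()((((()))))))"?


Input: "()()((()((((()))))))"
Tracking depth:
  Position 0 '(': depth becomes 1
  Position 1 ')': depth becomes 0
  Position 2 '(': depth becomes 1
  Position 3 ')': depth becomes 0
  Position 4 '(': depth becomes 1
  Position 5 '(': depth becomes 2
  Position 6 '(': depth becomes 3
  Position 7 ')': depth becomes 2
  Position 8 '(': depth becomes 3
  Position 9 '(': depth becomes 4
  Position 10 '(': depth becomes 5
  Position 11 '(': depth becomes 6
  Position 12 '(': depth becomes 7
  Position 13 ')': depth becomes 6
  Position 14 ')': depth becomes 5
  Position 15 ')': depth becomes 4
  Position 16 ')': depth becomes 3
  Position 17 ')': depth becomes 2
  Position 18 ')': depth becomes 1
  Position 19 ')': depth becomes 0
Maximum depth reached: 7

7


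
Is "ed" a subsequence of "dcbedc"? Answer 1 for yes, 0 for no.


Check if "ed" is a subsequence of "dcbedc"
Greedy scan:
  Position 0 ('d'): no match needed
  Position 1 ('c'): no match needed
  Position 2 ('b'): no match needed
  Position 3 ('e'): matches sub[0] = 'e'
  Position 4 ('d'): matches sub[1] = 'd'
  Position 5 ('c'): no match needed
All 2 characters matched => is a subsequence

1


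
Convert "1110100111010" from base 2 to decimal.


Input: "1110100111010" in base 2
Positional expansion:
  Digit '1' (value 1) x 2^12 = 4096
  Digit '1' (value 1) x 2^11 = 2048
  Digit '1' (value 1) x 2^10 = 1024
  Digit '0' (value 0) x 2^9 = 0
  Digit '1' (value 1) x 2^8 = 256
  Digit '0' (value 0) x 2^7 = 0
  Digit '0' (value 0) x 2^6 = 0
  Digit '1' (value 1) x 2^5 = 32
  Digit '1' (value 1) x 2^4 = 16
  Digit '1' (value 1) x 2^3 = 8
  Digit '0' (value 0) x 2^2 = 0
  Digit '1' (value 1) x 2^1 = 2
  Digit '0' (value 0) x 2^0 = 0
Sum = 7482

7482


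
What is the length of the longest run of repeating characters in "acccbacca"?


Input: "acccbacca"
Scanning for longest run:
  Position 1 ('c'): new char, reset run to 1
  Position 2 ('c'): continues run of 'c', length=2
  Position 3 ('c'): continues run of 'c', length=3
  Position 4 ('b'): new char, reset run to 1
  Position 5 ('a'): new char, reset run to 1
  Position 6 ('c'): new char, reset run to 1
  Position 7 ('c'): continues run of 'c', length=2
  Position 8 ('a'): new char, reset run to 1
Longest run: 'c' with length 3

3


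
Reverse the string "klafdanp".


Input: klafdanp
Reading characters right to left:
  Position 7: 'p'
  Position 6: 'n'
  Position 5: 'a'
  Position 4: 'd'
  Position 3: 'f'
  Position 2: 'a'
  Position 1: 'l'
  Position 0: 'k'
Reversed: pnadfalk

pnadfalk


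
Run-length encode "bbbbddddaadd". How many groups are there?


Input: bbbbddddaadd
Scanning for consecutive runs:
  Group 1: 'b' x 4 (positions 0-3)
  Group 2: 'd' x 4 (positions 4-7)
  Group 3: 'a' x 2 (positions 8-9)
  Group 4: 'd' x 2 (positions 10-11)
Total groups: 4

4


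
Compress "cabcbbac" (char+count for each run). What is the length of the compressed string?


Input: cabcbbac
Runs:
  'c' x 1 => "c1"
  'a' x 1 => "a1"
  'b' x 1 => "b1"
  'c' x 1 => "c1"
  'b' x 2 => "b2"
  'a' x 1 => "a1"
  'c' x 1 => "c1"
Compressed: "c1a1b1c1b2a1c1"
Compressed length: 14

14


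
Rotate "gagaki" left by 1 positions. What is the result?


Input: "gagaki", rotate left by 1
First 1 characters: "g"
Remaining characters: "agaki"
Concatenate remaining + first: "agaki" + "g" = "agakig"

agakig


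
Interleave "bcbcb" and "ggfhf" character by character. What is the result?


Interleaving "bcbcb" and "ggfhf":
  Position 0: 'b' from first, 'g' from second => "bg"
  Position 1: 'c' from first, 'g' from second => "cg"
  Position 2: 'b' from first, 'f' from second => "bf"
  Position 3: 'c' from first, 'h' from second => "ch"
  Position 4: 'b' from first, 'f' from second => "bf"
Result: bgcgbfchbf

bgcgbfchbf


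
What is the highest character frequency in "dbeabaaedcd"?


Input: dbeabaaedcd
Character counts:
  'a': 3
  'b': 2
  'c': 1
  'd': 3
  'e': 2
Maximum frequency: 3

3


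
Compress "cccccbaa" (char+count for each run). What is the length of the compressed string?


Input: cccccbaa
Runs:
  'c' x 5 => "c5"
  'b' x 1 => "b1"
  'a' x 2 => "a2"
Compressed: "c5b1a2"
Compressed length: 6

6


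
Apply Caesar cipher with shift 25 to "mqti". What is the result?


Caesar cipher: shift "mqti" by 25
  'm' (pos 12) + 25 = pos 11 = 'l'
  'q' (pos 16) + 25 = pos 15 = 'p'
  't' (pos 19) + 25 = pos 18 = 's'
  'i' (pos 8) + 25 = pos 7 = 'h'
Result: lpsh

lpsh


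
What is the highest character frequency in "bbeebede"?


Input: bbeebede
Character counts:
  'b': 3
  'd': 1
  'e': 4
Maximum frequency: 4

4


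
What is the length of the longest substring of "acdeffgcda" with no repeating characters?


Input: "acdeffgcda"
Sliding window (track last position of each char):
  Position 0 ('a'): window [0,0] length 1 -- new best
  Position 1 ('c'): window [0,1] length 2 -- new best
  Position 2 ('d'): window [0,2] length 3 -- new best
  Position 3 ('e'): window [0,3] length 4 -- new best
  Position 4 ('f'): window [0,4] length 5 -- new best
  Position 5 ('f'): repeat (last at 4), move window start to 5
  Position 5 ('f'): window [5,5] length 1
  Position 6 ('g'): window [5,6] length 2
  Position 7 ('c'): window [5,7] length 3
  Position 8 ('d'): window [5,8] length 4
  Position 9 ('a'): window [5,9] length 5
Longest substring with no repeats: "acdef" with length 5

5


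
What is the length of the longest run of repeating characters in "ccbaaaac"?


Input: "ccbaaaac"
Scanning for longest run:
  Position 1 ('c'): continues run of 'c', length=2
  Position 2 ('b'): new char, reset run to 1
  Position 3 ('a'): new char, reset run to 1
  Position 4 ('a'): continues run of 'a', length=2
  Position 5 ('a'): continues run of 'a', length=3
  Position 6 ('a'): continues run of 'a', length=4
  Position 7 ('c'): new char, reset run to 1
Longest run: 'a' with length 4

4


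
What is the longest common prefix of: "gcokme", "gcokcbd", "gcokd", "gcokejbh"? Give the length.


Words: gcokme, gcokcbd, gcokd, gcokejbh
  Position 0: all 'g' => match
  Position 1: all 'c' => match
  Position 2: all 'o' => match
  Position 3: all 'k' => match
  Position 4: ('m', 'c', 'd', 'e') => mismatch, stop
LCP = "gcok" (length 4)

4


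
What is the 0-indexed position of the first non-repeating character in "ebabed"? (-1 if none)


Input: ebabed
Character frequencies:
  'a': 1
  'b': 2
  'd': 1
  'e': 2
Scanning left to right for freq == 1:
  Position 0 ('e'): freq=2, skip
  Position 1 ('b'): freq=2, skip
  Position 2 ('a'): unique! => answer = 2

2


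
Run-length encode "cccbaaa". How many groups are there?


Input: cccbaaa
Scanning for consecutive runs:
  Group 1: 'c' x 3 (positions 0-2)
  Group 2: 'b' x 1 (positions 3-3)
  Group 3: 'a' x 3 (positions 4-6)
Total groups: 3

3


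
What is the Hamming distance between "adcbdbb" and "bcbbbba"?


Comparing "adcbdbb" and "bcbbbba" position by position:
  Position 0: 'a' vs 'b' => differ
  Position 1: 'd' vs 'c' => differ
  Position 2: 'c' vs 'b' => differ
  Position 3: 'b' vs 'b' => same
  Position 4: 'd' vs 'b' => differ
  Position 5: 'b' vs 'b' => same
  Position 6: 'b' vs 'a' => differ
Total differences (Hamming distance): 5

5


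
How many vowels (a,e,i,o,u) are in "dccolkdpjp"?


Input: dccolkdpjp
Checking each character:
  'd' at position 0: consonant
  'c' at position 1: consonant
  'c' at position 2: consonant
  'o' at position 3: vowel (running total: 1)
  'l' at position 4: consonant
  'k' at position 5: consonant
  'd' at position 6: consonant
  'p' at position 7: consonant
  'j' at position 8: consonant
  'p' at position 9: consonant
Total vowels: 1

1


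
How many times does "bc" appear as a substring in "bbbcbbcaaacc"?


Searching for "bc" in "bbbcbbcaaacc"
Scanning each position:
  Position 0: "bb" => no
  Position 1: "bb" => no
  Position 2: "bc" => MATCH
  Position 3: "cb" => no
  Position 4: "bb" => no
  Position 5: "bc" => MATCH
  Position 6: "ca" => no
  Position 7: "aa" => no
  Position 8: "aa" => no
  Position 9: "ac" => no
  Position 10: "cc" => no
Total occurrences: 2

2


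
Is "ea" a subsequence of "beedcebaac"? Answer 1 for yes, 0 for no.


Check if "ea" is a subsequence of "beedcebaac"
Greedy scan:
  Position 0 ('b'): no match needed
  Position 1 ('e'): matches sub[0] = 'e'
  Position 2 ('e'): no match needed
  Position 3 ('d'): no match needed
  Position 4 ('c'): no match needed
  Position 5 ('e'): no match needed
  Position 6 ('b'): no match needed
  Position 7 ('a'): matches sub[1] = 'a'
  Position 8 ('a'): no match needed
  Position 9 ('c'): no match needed
All 2 characters matched => is a subsequence

1


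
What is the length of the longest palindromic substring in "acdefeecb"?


Input: "acdefeecb"
Checking substrings for palindromes:
  [3:6] "efe" (len 3) => palindrome
  [5:7] "ee" (len 2) => palindrome
Longest palindromic substring: "efe" with length 3

3


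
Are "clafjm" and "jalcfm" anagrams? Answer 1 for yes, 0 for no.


Strings: "clafjm", "jalcfm"
Sorted first:  acfjlm
Sorted second: acfjlm
Sorted forms match => anagrams

1


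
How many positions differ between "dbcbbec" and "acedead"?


Comparing "dbcbbec" and "acedead" position by position:
  Position 0: 'd' vs 'a' => DIFFER
  Position 1: 'b' vs 'c' => DIFFER
  Position 2: 'c' vs 'e' => DIFFER
  Position 3: 'b' vs 'd' => DIFFER
  Position 4: 'b' vs 'e' => DIFFER
  Position 5: 'e' vs 'a' => DIFFER
  Position 6: 'c' vs 'd' => DIFFER
Positions that differ: 7

7


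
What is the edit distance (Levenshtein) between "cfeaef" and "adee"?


Computing edit distance: "cfeaef" -> "adee"
DP table:
           a    d    e    e
      0    1    2    3    4
  c   1    1    2    3    4
  f   2    2    2    3    4
  e   3    3    3    2    3
  a   4    3    4    3    3
  e   5    4    4    4    3
  f   6    5    5    5    4
Edit distance = dp[6][4] = 4

4


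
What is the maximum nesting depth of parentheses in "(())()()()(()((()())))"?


Input: "(())()()()(()((()())))"
Tracking depth:
  Position 0 '(': depth becomes 1
  Position 1 '(': depth becomes 2
  Position 2 ')': depth becomes 1
  Position 3 ')': depth becomes 0
  Position 4 '(': depth becomes 1
  Position 5 ')': depth becomes 0
  Position 6 '(': depth becomes 1
  Position 7 ')': depth becomes 0
  Position 8 '(': depth becomes 1
  Position 9 ')': depth becomes 0
  Position 10 '(': depth becomes 1
  Position 11 '(': depth becomes 2
  Position 12 ')': depth becomes 1
  Position 13 '(': depth becomes 2
  Position 14 '(': depth becomes 3
  Position 15 '(': depth becomes 4
  Position 16 ')': depth becomes 3
  Position 17 '(': depth becomes 4
  Position 18 ')': depth becomes 3
  Position 19 ')': depth becomes 2
  Position 20 ')': depth becomes 1
  Position 21 ')': depth becomes 0
Maximum depth reached: 4

4


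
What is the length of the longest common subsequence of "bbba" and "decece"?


LCS of "bbba" and "decece"
DP table:
           d    e    c    e    c    e
      0    0    0    0    0    0    0
  b   0    0    0    0    0    0    0
  b   0    0    0    0    0    0    0
  b   0    0    0    0    0    0    0
  a   0    0    0    0    0    0    0
LCS length = dp[4][6] = 0

0


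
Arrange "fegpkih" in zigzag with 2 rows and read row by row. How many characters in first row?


Zigzag "fegpkih" into 2 rows:
Placing characters:
  'f' => row 0
  'e' => row 1
  'g' => row 0
  'p' => row 1
  'k' => row 0
  'i' => row 1
  'h' => row 0
Rows:
  Row 0: "fgkh"
  Row 1: "epi"
First row length: 4

4


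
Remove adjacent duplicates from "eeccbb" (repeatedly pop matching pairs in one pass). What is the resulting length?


Input: eeccbb
Stack-based adjacent duplicate removal:
  Read 'e': push. Stack: e
  Read 'e': matches stack top 'e' => pop. Stack: (empty)
  Read 'c': push. Stack: c
  Read 'c': matches stack top 'c' => pop. Stack: (empty)
  Read 'b': push. Stack: b
  Read 'b': matches stack top 'b' => pop. Stack: (empty)
Final stack: "" (length 0)

0


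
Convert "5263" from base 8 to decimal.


Input: "5263" in base 8
Positional expansion:
  Digit '5' (value 5) x 8^3 = 2560
  Digit '2' (value 2) x 8^2 = 128
  Digit '6' (value 6) x 8^1 = 48
  Digit '3' (value 3) x 8^0 = 3
Sum = 2739

2739


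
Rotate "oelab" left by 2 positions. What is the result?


Input: "oelab", rotate left by 2
First 2 characters: "oe"
Remaining characters: "lab"
Concatenate remaining + first: "lab" + "oe" = "laboe"

laboe


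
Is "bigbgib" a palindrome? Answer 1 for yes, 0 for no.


Input: bigbgib
Reversed: bigbgib
  Compare pos 0 ('b') with pos 6 ('b'): match
  Compare pos 1 ('i') with pos 5 ('i'): match
  Compare pos 2 ('g') with pos 4 ('g'): match
Result: palindrome

1


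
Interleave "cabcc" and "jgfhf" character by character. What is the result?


Interleaving "cabcc" and "jgfhf":
  Position 0: 'c' from first, 'j' from second => "cj"
  Position 1: 'a' from first, 'g' from second => "ag"
  Position 2: 'b' from first, 'f' from second => "bf"
  Position 3: 'c' from first, 'h' from second => "ch"
  Position 4: 'c' from first, 'f' from second => "cf"
Result: cjagbfchcf

cjagbfchcf


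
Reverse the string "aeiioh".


Input: aeiioh
Reading characters right to left:
  Position 5: 'h'
  Position 4: 'o'
  Position 3: 'i'
  Position 2: 'i'
  Position 1: 'e'
  Position 0: 'a'
Reversed: hoiiea

hoiiea


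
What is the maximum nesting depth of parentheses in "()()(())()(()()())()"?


Input: "()()(())()(()()())()"
Tracking depth:
  Position 0 '(': depth becomes 1
  Position 1 ')': depth becomes 0
  Position 2 '(': depth becomes 1
  Position 3 ')': depth becomes 0
  Position 4 '(': depth becomes 1
  Position 5 '(': depth becomes 2
  Position 6 ')': depth becomes 1
  Position 7 ')': depth becomes 0
  Position 8 '(': depth becomes 1
  Position 9 ')': depth becomes 0
  Position 10 '(': depth becomes 1
  Position 11 '(': depth becomes 2
  Position 12 ')': depth becomes 1
  Position 13 '(': depth becomes 2
  Position 14 ')': depth becomes 1
  Position 15 '(': depth becomes 2
  Position 16 ')': depth becomes 1
  Position 17 ')': depth becomes 0
  Position 18 '(': depth becomes 1
  Position 19 ')': depth becomes 0
Maximum depth reached: 2

2


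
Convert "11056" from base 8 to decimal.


Input: "11056" in base 8
Positional expansion:
  Digit '1' (value 1) x 8^4 = 4096
  Digit '1' (value 1) x 8^3 = 512
  Digit '0' (value 0) x 8^2 = 0
  Digit '5' (value 5) x 8^1 = 40
  Digit '6' (value 6) x 8^0 = 6
Sum = 4654

4654


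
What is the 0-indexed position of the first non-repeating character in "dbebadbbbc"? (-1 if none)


Input: dbebadbbbc
Character frequencies:
  'a': 1
  'b': 5
  'c': 1
  'd': 2
  'e': 1
Scanning left to right for freq == 1:
  Position 0 ('d'): freq=2, skip
  Position 1 ('b'): freq=5, skip
  Position 2 ('e'): unique! => answer = 2

2


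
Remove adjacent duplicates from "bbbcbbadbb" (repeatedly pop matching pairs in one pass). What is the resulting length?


Input: bbbcbbadbb
Stack-based adjacent duplicate removal:
  Read 'b': push. Stack: b
  Read 'b': matches stack top 'b' => pop. Stack: (empty)
  Read 'b': push. Stack: b
  Read 'c': push. Stack: bc
  Read 'b': push. Stack: bcb
  Read 'b': matches stack top 'b' => pop. Stack: bc
  Read 'a': push. Stack: bca
  Read 'd': push. Stack: bcad
  Read 'b': push. Stack: bcadb
  Read 'b': matches stack top 'b' => pop. Stack: bcad
Final stack: "bcad" (length 4)

4


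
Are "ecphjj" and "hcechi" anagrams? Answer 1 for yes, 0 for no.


Strings: "ecphjj", "hcechi"
Sorted first:  cehjjp
Sorted second: ccehhi
Differ at position 1: 'e' vs 'c' => not anagrams

0


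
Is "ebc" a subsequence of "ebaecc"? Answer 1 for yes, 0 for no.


Check if "ebc" is a subsequence of "ebaecc"
Greedy scan:
  Position 0 ('e'): matches sub[0] = 'e'
  Position 1 ('b'): matches sub[1] = 'b'
  Position 2 ('a'): no match needed
  Position 3 ('e'): no match needed
  Position 4 ('c'): matches sub[2] = 'c'
  Position 5 ('c'): no match needed
All 3 characters matched => is a subsequence

1


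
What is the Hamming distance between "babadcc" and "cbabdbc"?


Comparing "babadcc" and "cbabdbc" position by position:
  Position 0: 'b' vs 'c' => differ
  Position 1: 'a' vs 'b' => differ
  Position 2: 'b' vs 'a' => differ
  Position 3: 'a' vs 'b' => differ
  Position 4: 'd' vs 'd' => same
  Position 5: 'c' vs 'b' => differ
  Position 6: 'c' vs 'c' => same
Total differences (Hamming distance): 5

5


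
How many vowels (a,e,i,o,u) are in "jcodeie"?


Input: jcodeie
Checking each character:
  'j' at position 0: consonant
  'c' at position 1: consonant
  'o' at position 2: vowel (running total: 1)
  'd' at position 3: consonant
  'e' at position 4: vowel (running total: 2)
  'i' at position 5: vowel (running total: 3)
  'e' at position 6: vowel (running total: 4)
Total vowels: 4

4


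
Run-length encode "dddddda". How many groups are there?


Input: dddddda
Scanning for consecutive runs:
  Group 1: 'd' x 6 (positions 0-5)
  Group 2: 'a' x 1 (positions 6-6)
Total groups: 2

2


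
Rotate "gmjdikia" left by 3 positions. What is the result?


Input: "gmjdikia", rotate left by 3
First 3 characters: "gmj"
Remaining characters: "dikia"
Concatenate remaining + first: "dikia" + "gmj" = "dikiagmj"

dikiagmj


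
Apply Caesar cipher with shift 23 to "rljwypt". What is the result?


Caesar cipher: shift "rljwypt" by 23
  'r' (pos 17) + 23 = pos 14 = 'o'
  'l' (pos 11) + 23 = pos 8 = 'i'
  'j' (pos 9) + 23 = pos 6 = 'g'
  'w' (pos 22) + 23 = pos 19 = 't'
  'y' (pos 24) + 23 = pos 21 = 'v'
  'p' (pos 15) + 23 = pos 12 = 'm'
  't' (pos 19) + 23 = pos 16 = 'q'
Result: oigtvmq

oigtvmq


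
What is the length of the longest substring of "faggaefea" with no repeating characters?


Input: "faggaefea"
Sliding window (track last position of each char):
  Position 0 ('f'): window [0,0] length 1 -- new best
  Position 1 ('a'): window [0,1] length 2 -- new best
  Position 2 ('g'): window [0,2] length 3 -- new best
  Position 3 ('g'): repeat (last at 2), move window start to 3
  Position 3 ('g'): window [3,3] length 1
  Position 4 ('a'): window [3,4] length 2
  Position 5 ('e'): window [3,5] length 3
  Position 6 ('f'): window [3,6] length 4 -- new best
  Position 7 ('e'): repeat (last at 5), move window start to 6
  Position 7 ('e'): window [6,7] length 2
  Position 8 ('a'): window [6,8] length 3
Longest substring with no repeats: "gaef" with length 4

4


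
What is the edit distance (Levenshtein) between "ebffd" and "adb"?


Computing edit distance: "ebffd" -> "adb"
DP table:
           a    d    b
      0    1    2    3
  e   1    1    2    3
  b   2    2    2    2
  f   3    3    3    3
  f   4    4    4    4
  d   5    5    4    5
Edit distance = dp[5][3] = 5

5


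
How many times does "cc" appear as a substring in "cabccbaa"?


Searching for "cc" in "cabccbaa"
Scanning each position:
  Position 0: "ca" => no
  Position 1: "ab" => no
  Position 2: "bc" => no
  Position 3: "cc" => MATCH
  Position 4: "cb" => no
  Position 5: "ba" => no
  Position 6: "aa" => no
Total occurrences: 1

1


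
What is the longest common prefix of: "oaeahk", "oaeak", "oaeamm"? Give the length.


Words: oaeahk, oaeak, oaeamm
  Position 0: all 'o' => match
  Position 1: all 'a' => match
  Position 2: all 'e' => match
  Position 3: all 'a' => match
  Position 4: ('h', 'k', 'm') => mismatch, stop
LCP = "oaea" (length 4)

4


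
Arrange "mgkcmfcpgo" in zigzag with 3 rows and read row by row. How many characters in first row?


Zigzag "mgkcmfcpgo" into 3 rows:
Placing characters:
  'm' => row 0
  'g' => row 1
  'k' => row 2
  'c' => row 1
  'm' => row 0
  'f' => row 1
  'c' => row 2
  'p' => row 1
  'g' => row 0
  'o' => row 1
Rows:
  Row 0: "mmg"
  Row 1: "gcfpo"
  Row 2: "kc"
First row length: 3

3


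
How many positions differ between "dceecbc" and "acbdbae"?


Comparing "dceecbc" and "acbdbae" position by position:
  Position 0: 'd' vs 'a' => DIFFER
  Position 1: 'c' vs 'c' => same
  Position 2: 'e' vs 'b' => DIFFER
  Position 3: 'e' vs 'd' => DIFFER
  Position 4: 'c' vs 'b' => DIFFER
  Position 5: 'b' vs 'a' => DIFFER
  Position 6: 'c' vs 'e' => DIFFER
Positions that differ: 6

6


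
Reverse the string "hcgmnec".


Input: hcgmnec
Reading characters right to left:
  Position 6: 'c'
  Position 5: 'e'
  Position 4: 'n'
  Position 3: 'm'
  Position 2: 'g'
  Position 1: 'c'
  Position 0: 'h'
Reversed: cenmgch

cenmgch


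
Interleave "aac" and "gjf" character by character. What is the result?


Interleaving "aac" and "gjf":
  Position 0: 'a' from first, 'g' from second => "ag"
  Position 1: 'a' from first, 'j' from second => "aj"
  Position 2: 'c' from first, 'f' from second => "cf"
Result: agajcf

agajcf


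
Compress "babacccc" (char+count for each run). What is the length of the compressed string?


Input: babacccc
Runs:
  'b' x 1 => "b1"
  'a' x 1 => "a1"
  'b' x 1 => "b1"
  'a' x 1 => "a1"
  'c' x 4 => "c4"
Compressed: "b1a1b1a1c4"
Compressed length: 10

10


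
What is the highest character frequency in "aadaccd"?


Input: aadaccd
Character counts:
  'a': 3
  'c': 2
  'd': 2
Maximum frequency: 3

3


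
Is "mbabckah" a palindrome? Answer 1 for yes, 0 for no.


Input: mbabckah
Reversed: hakcbabm
  Compare pos 0 ('m') with pos 7 ('h'): MISMATCH
  Compare pos 1 ('b') with pos 6 ('a'): MISMATCH
  Compare pos 2 ('a') with pos 5 ('k'): MISMATCH
  Compare pos 3 ('b') with pos 4 ('c'): MISMATCH
Result: not a palindrome

0


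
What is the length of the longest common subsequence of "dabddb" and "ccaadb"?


LCS of "dabddb" and "ccaadb"
DP table:
           c    c    a    a    d    b
      0    0    0    0    0    0    0
  d   0    0    0    0    0    1    1
  a   0    0    0    1    1    1    1
  b   0    0    0    1    1    1    2
  d   0    0    0    1    1    2    2
  d   0    0    0    1    1    2    2
  b   0    0    0    1    1    2    3
LCS length = dp[6][6] = 3

3


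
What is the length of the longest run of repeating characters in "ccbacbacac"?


Input: "ccbacbacac"
Scanning for longest run:
  Position 1 ('c'): continues run of 'c', length=2
  Position 2 ('b'): new char, reset run to 1
  Position 3 ('a'): new char, reset run to 1
  Position 4 ('c'): new char, reset run to 1
  Position 5 ('b'): new char, reset run to 1
  Position 6 ('a'): new char, reset run to 1
  Position 7 ('c'): new char, reset run to 1
  Position 8 ('a'): new char, reset run to 1
  Position 9 ('c'): new char, reset run to 1
Longest run: 'c' with length 2

2


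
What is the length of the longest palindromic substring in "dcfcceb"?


Input: "dcfcceb"
Checking substrings for palindromes:
  [1:4] "cfc" (len 3) => palindrome
  [3:5] "cc" (len 2) => palindrome
Longest palindromic substring: "cfc" with length 3

3


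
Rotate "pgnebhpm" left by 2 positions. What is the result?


Input: "pgnebhpm", rotate left by 2
First 2 characters: "pg"
Remaining characters: "nebhpm"
Concatenate remaining + first: "nebhpm" + "pg" = "nebhpmpg"

nebhpmpg


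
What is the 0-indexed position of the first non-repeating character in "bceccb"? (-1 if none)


Input: bceccb
Character frequencies:
  'b': 2
  'c': 3
  'e': 1
Scanning left to right for freq == 1:
  Position 0 ('b'): freq=2, skip
  Position 1 ('c'): freq=3, skip
  Position 2 ('e'): unique! => answer = 2

2


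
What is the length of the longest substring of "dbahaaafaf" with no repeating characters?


Input: "dbahaaafaf"
Sliding window (track last position of each char):
  Position 0 ('d'): window [0,0] length 1 -- new best
  Position 1 ('b'): window [0,1] length 2 -- new best
  Position 2 ('a'): window [0,2] length 3 -- new best
  Position 3 ('h'): window [0,3] length 4 -- new best
  Position 4 ('a'): repeat (last at 2), move window start to 3
  Position 4 ('a'): window [3,4] length 2
  Position 5 ('a'): repeat (last at 4), move window start to 5
  Position 5 ('a'): window [5,5] length 1
  Position 6 ('a'): repeat (last at 5), move window start to 6
  Position 6 ('a'): window [6,6] length 1
  Position 7 ('f'): window [6,7] length 2
  Position 8 ('a'): repeat (last at 6), move window start to 7
  Position 8 ('a'): window [7,8] length 2
  Position 9 ('f'): repeat (last at 7), move window start to 8
  Position 9 ('f'): window [8,9] length 2
Longest substring with no repeats: "dbah" with length 4

4


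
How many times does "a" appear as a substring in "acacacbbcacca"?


Searching for "a" in "acacacbbcacca"
Scanning each position:
  Position 0: "a" => MATCH
  Position 1: "c" => no
  Position 2: "a" => MATCH
  Position 3: "c" => no
  Position 4: "a" => MATCH
  Position 5: "c" => no
  Position 6: "b" => no
  Position 7: "b" => no
  Position 8: "c" => no
  Position 9: "a" => MATCH
  Position 10: "c" => no
  Position 11: "c" => no
  Position 12: "a" => MATCH
Total occurrences: 5

5


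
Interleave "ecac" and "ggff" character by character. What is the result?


Interleaving "ecac" and "ggff":
  Position 0: 'e' from first, 'g' from second => "eg"
  Position 1: 'c' from first, 'g' from second => "cg"
  Position 2: 'a' from first, 'f' from second => "af"
  Position 3: 'c' from first, 'f' from second => "cf"
Result: egcgafcf

egcgafcf


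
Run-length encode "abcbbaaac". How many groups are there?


Input: abcbbaaac
Scanning for consecutive runs:
  Group 1: 'a' x 1 (positions 0-0)
  Group 2: 'b' x 1 (positions 1-1)
  Group 3: 'c' x 1 (positions 2-2)
  Group 4: 'b' x 2 (positions 3-4)
  Group 5: 'a' x 3 (positions 5-7)
  Group 6: 'c' x 1 (positions 8-8)
Total groups: 6

6


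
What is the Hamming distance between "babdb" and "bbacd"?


Comparing "babdb" and "bbacd" position by position:
  Position 0: 'b' vs 'b' => same
  Position 1: 'a' vs 'b' => differ
  Position 2: 'b' vs 'a' => differ
  Position 3: 'd' vs 'c' => differ
  Position 4: 'b' vs 'd' => differ
Total differences (Hamming distance): 4

4


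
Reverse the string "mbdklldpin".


Input: mbdklldpin
Reading characters right to left:
  Position 9: 'n'
  Position 8: 'i'
  Position 7: 'p'
  Position 6: 'd'
  Position 5: 'l'
  Position 4: 'l'
  Position 3: 'k'
  Position 2: 'd'
  Position 1: 'b'
  Position 0: 'm'
Reversed: nipdllkdbm

nipdllkdbm


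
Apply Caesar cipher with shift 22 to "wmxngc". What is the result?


Caesar cipher: shift "wmxngc" by 22
  'w' (pos 22) + 22 = pos 18 = 's'
  'm' (pos 12) + 22 = pos 8 = 'i'
  'x' (pos 23) + 22 = pos 19 = 't'
  'n' (pos 13) + 22 = pos 9 = 'j'
  'g' (pos 6) + 22 = pos 2 = 'c'
  'c' (pos 2) + 22 = pos 24 = 'y'
Result: sitjcy

sitjcy


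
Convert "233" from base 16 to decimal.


Input: "233" in base 16
Positional expansion:
  Digit '2' (value 2) x 16^2 = 512
  Digit '3' (value 3) x 16^1 = 48
  Digit '3' (value 3) x 16^0 = 3
Sum = 563

563


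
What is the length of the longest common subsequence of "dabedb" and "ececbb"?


LCS of "dabedb" and "ececbb"
DP table:
           e    c    e    c    b    b
      0    0    0    0    0    0    0
  d   0    0    0    0    0    0    0
  a   0    0    0    0    0    0    0
  b   0    0    0    0    0    1    1
  e   0    1    1    1    1    1    1
  d   0    1    1    1    1    1    1
  b   0    1    1    1    1    2    2
LCS length = dp[6][6] = 2

2
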